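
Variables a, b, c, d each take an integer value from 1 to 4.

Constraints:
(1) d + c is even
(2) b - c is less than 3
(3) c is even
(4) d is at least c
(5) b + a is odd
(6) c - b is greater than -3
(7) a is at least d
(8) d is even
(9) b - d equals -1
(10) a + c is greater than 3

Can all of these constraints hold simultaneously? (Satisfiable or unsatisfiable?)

Satisfiable

Take a = 4, b = 3, c = 2, d = 4. Then constraint 2: b - c = 1; constraint 6: c - b = -1, and every other listed constraint is also met.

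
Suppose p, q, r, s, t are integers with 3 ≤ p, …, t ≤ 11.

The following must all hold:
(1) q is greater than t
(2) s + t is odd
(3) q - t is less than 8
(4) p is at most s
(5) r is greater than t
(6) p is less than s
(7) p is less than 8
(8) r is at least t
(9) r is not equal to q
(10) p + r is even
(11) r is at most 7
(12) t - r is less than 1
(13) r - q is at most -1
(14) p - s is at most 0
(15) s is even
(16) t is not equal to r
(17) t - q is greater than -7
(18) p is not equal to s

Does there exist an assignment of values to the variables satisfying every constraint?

Satisfiable

Setting (p, q, r, s, t) = (7, 11, 7, 10, 5) satisfies everything: constraint 3: q - t = 6; constraint 12: t - r = -2; constraint 13: r - q = -4, and the others follow.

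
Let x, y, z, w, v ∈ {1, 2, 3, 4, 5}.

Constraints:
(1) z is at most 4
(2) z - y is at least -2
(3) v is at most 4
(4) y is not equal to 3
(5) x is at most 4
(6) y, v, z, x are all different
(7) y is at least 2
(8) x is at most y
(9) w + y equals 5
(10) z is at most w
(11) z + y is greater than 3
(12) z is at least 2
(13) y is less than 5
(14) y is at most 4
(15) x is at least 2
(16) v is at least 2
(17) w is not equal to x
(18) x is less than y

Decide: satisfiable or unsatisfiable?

Constraints 1, 3, 5, 7, 12, 14, 15, and 16 confine each of y, v, z, x to the 3 values {2, …, 4}.
Constraint 6 requires all 4 of them to be distinct, but only 3 values are available — impossible by the pigeonhole principle.

Unsatisfiable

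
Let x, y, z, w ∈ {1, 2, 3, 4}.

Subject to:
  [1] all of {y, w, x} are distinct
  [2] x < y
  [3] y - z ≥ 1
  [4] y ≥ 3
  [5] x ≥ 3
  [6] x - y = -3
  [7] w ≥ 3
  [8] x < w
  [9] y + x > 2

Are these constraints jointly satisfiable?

Unsatisfiable

Constraints 4, 5, and 7 confine each of y, w, x to the 2 values {3, 4} (the domain already gives each ≤ 4).
Constraint 1 requires all 3 of them to be distinct, but only 2 values are available — impossible by the pigeonhole principle.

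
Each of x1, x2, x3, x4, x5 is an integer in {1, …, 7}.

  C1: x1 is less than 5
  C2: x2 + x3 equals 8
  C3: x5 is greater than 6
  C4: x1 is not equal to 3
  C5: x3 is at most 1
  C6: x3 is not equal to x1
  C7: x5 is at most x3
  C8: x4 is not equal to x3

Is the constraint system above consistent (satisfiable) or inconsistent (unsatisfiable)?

From constraint 3: x5 ≥ 7. From constraints 5 and 7: x5 ≤ x3 and x3 ≤ 1, so x5 ≤ 1. But 1 < 7, so no value of x5 works.

Unsatisfiable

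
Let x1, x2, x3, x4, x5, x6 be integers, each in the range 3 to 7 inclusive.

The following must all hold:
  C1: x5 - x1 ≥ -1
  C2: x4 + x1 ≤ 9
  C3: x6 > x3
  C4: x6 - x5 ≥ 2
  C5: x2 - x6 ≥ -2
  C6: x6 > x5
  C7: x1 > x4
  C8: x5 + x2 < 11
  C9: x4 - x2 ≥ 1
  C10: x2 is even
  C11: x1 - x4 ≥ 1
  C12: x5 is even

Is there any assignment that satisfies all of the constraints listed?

Constraints 1, 4, 5, 9, and 11 give x1 − x4 ≥ 1, x4 − x2 ≥ 1, x2 − x6 ≥ -2, x6 − x5 ≥ 2, x5 − x1 ≥ -1.
Adding all 5 inequalities: the left sides telescope to 0, and the right sides sum to 1 + 1 + (-2) + 2 + (-1) = 1. So 0 ≥ 1, which is false.

Unsatisfiable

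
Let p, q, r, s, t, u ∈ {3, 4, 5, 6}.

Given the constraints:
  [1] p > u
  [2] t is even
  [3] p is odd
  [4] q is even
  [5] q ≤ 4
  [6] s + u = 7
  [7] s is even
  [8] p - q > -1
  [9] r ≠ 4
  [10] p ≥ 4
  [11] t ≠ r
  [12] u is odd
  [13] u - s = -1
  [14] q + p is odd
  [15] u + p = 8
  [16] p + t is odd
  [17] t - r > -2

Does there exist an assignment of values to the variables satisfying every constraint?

Take p = 5, q = 4, r = 5, s = 4, t = 4, u = 3. Then constraint 6: s + u = 7; constraint 8: p - q = 1; constraint 13: u - s = -1, and every other listed constraint is also met.

Satisfiable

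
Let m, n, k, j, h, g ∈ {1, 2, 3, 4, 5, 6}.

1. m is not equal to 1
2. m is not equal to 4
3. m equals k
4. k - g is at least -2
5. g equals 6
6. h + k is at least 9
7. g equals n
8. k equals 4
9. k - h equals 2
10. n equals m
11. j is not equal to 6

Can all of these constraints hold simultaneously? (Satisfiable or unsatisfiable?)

Constraint 5 fixes g = 6 and constraint 8 fixes k = 4. Constraints 3, 7, and 10 give g = n = m = k, so g = k. But 6 ≠ 4 — contradiction.

Unsatisfiable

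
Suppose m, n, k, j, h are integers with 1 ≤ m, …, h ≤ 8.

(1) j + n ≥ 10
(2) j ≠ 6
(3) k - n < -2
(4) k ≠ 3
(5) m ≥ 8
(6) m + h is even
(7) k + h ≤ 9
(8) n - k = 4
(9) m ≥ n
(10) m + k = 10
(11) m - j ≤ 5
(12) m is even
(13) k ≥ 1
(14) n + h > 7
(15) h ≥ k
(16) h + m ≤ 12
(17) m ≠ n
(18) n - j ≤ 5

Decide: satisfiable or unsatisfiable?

Try m = 8, n = 6, k = 2, j = 4, h = 4.
Check constraint 1: j + n = 10; constraint 3: k - n = -4; constraint 7: k + h = 6. The remaining constraints are straightforward to verify.

Satisfiable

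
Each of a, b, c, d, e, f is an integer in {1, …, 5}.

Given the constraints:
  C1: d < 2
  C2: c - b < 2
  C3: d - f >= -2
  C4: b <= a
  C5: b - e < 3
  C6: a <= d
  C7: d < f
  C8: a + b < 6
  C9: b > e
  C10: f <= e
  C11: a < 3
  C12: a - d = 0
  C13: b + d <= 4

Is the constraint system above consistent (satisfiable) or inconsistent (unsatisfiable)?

Unsatisfiable

Constraints 4, 6, 7, 9, and 10 give b ≤ a, a ≤ d, d < f, f ≤ e, e < b. Chaining: b ≤ a ≤ d < f ≤ e < b, which forces b < b — impossible.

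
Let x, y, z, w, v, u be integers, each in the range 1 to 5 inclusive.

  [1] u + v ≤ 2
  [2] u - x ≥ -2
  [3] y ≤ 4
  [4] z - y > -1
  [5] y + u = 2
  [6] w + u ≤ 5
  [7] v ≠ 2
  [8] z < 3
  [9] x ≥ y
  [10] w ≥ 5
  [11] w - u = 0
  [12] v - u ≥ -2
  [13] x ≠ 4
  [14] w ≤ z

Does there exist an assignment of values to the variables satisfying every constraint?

From constraints 10 and 14: z ≥ w and w ≥ 5, so z ≥ 5. From constraint 8: z ≤ 2. But 2 < 5, so no value of z works.

Unsatisfiable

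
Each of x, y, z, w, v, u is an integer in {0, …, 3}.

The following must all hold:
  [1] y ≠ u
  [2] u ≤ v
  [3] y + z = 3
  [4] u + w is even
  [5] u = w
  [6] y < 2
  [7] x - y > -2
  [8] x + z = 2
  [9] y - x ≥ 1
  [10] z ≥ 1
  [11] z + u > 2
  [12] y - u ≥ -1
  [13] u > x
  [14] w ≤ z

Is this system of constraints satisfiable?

Setting (x, y, z, w, v, u) = (0, 1, 2, 2, 2, 2) satisfies everything: constraint 3: y + z = 3; constraint 7: x - y = -1; constraint 8: x + z = 2, and the others follow.

Satisfiable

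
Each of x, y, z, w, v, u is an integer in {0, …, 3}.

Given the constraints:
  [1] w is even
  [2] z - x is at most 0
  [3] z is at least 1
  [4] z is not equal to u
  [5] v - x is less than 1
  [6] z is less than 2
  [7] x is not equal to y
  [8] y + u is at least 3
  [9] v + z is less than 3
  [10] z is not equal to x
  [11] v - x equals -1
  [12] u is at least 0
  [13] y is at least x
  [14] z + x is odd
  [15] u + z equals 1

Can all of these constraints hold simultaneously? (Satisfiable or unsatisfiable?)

Try x = 2, y = 3, z = 1, w = 0, v = 1, u = 0.
Check constraint 2: z - x = -1; constraint 5: v - x = -1. The remaining constraints are straightforward to verify.

Satisfiable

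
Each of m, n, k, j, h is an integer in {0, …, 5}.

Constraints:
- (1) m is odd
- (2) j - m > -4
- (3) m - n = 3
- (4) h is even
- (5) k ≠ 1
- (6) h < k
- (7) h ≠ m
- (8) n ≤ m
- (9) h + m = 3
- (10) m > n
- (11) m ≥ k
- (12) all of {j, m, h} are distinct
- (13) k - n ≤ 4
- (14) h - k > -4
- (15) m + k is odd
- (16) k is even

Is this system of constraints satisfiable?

Satisfiable

One satisfying assignment is m = 3, n = 0, k = 2, j = 1, h = 0.
For the less obvious constraints — constraint 2: j - m = -2; constraint 3: m - n = 3 — and the others hold by inspection.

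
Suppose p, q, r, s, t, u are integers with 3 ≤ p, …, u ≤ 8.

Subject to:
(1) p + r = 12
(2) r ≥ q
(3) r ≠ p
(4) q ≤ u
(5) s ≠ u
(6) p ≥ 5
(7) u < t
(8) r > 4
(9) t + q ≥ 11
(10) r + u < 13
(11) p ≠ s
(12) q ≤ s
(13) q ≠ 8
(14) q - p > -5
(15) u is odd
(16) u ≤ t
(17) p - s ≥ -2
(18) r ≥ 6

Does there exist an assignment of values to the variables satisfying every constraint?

Take p = 5, q = 3, r = 7, s = 6, t = 8, u = 5. Then constraint 1: p + r = 12; constraint 9: t + q = 11, and every other listed constraint is also met.

Satisfiable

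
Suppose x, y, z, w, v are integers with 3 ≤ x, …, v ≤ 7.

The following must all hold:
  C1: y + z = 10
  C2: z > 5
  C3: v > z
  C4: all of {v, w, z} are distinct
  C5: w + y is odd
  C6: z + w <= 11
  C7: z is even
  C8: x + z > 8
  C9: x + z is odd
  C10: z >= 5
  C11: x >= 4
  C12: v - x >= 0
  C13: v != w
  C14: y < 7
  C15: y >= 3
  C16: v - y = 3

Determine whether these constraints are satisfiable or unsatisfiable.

Satisfiable

Try x = 5, y = 4, z = 6, w = 3, v = 7.
Check constraint 1: y + z = 10; constraint 6: z + w = 9; constraint 8: x + z = 11. The remaining constraints are straightforward to verify.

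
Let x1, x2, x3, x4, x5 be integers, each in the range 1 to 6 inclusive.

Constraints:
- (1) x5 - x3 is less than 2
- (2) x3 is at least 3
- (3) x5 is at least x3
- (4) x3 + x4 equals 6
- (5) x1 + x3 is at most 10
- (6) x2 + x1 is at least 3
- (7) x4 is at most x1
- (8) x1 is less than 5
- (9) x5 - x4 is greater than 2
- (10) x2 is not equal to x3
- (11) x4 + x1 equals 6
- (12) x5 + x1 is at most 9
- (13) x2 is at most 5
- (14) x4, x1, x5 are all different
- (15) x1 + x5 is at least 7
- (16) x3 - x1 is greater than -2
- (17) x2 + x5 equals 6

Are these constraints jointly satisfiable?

The assignment x1 = 4, x2 = 1, x3 = 4, x4 = 2, x5 = 5 works:
  constraint 1 holds since x5 - x3 = 1.
  constraint 4 holds since x3 + x4 = 6.
  constraint 5 holds since x1 + x3 = 8.
The rest check out directly.

Satisfiable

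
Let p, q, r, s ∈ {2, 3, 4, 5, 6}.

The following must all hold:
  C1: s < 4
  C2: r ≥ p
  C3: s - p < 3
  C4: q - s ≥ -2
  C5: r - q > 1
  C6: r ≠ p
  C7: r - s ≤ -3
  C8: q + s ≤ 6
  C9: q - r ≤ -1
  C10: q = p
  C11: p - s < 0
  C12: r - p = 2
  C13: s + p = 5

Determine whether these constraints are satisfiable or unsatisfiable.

Unsatisfiable

Constraints 4, 7, and 9 give r − q ≥ 1, q − s ≥ -2, s − r ≥ 3.
Adding all 3 inequalities: the left sides telescope to 0, and the right sides sum to 1 + (-2) + 3 = 2. So 0 ≥ 2, which is false.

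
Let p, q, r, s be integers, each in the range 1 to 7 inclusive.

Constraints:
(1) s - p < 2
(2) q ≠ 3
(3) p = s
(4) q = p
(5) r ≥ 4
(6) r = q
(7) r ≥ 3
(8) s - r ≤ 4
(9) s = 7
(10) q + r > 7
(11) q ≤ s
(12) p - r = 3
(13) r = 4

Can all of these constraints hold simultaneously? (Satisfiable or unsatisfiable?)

Unsatisfiable

Constraint 13 fixes r = 4 and constraint 9 fixes s = 7. Constraints 3, 4, and 6 give r = q = p = s, so r = s. But 4 ≠ 7 — contradiction.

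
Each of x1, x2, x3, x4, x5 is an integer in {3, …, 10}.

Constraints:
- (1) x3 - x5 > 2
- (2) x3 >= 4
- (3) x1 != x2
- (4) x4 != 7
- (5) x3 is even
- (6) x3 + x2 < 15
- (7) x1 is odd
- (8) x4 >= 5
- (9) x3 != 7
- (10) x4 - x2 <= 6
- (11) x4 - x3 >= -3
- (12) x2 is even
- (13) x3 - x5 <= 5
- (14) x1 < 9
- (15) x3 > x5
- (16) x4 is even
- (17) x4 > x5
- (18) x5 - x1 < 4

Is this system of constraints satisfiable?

Take x1 = 3, x2 = 4, x3 = 10, x4 = 10, x5 = 6. Then constraint 1: x3 - x5 = 4; constraint 6: x3 + x2 = 14; constraint 10: x4 - x2 = 6, and every other listed constraint is also met.

Satisfiable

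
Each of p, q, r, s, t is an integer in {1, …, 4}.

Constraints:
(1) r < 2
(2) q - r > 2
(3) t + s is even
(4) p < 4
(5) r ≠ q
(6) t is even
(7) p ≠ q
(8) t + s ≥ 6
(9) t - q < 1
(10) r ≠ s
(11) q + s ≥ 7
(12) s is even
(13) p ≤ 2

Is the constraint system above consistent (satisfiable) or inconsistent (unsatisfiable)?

Satisfiable

Setting (p, q, r, s, t) = (2, 4, 1, 4, 2) satisfies everything: constraint 2: q - r = 3; constraint 8: t + s = 6; constraint 9: t - q = -2, and the others follow.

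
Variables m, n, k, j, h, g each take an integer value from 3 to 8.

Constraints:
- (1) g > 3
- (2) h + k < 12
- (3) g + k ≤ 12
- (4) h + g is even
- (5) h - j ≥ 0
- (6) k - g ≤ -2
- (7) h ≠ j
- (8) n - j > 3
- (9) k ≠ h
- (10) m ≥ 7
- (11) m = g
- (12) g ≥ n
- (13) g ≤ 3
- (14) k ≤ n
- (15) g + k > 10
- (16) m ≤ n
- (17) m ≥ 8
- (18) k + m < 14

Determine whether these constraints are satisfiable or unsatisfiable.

From constraints 16 and 17: n ≥ m and m ≥ 8, so n ≥ 8. From constraints 12 and 13: n ≤ g and g ≤ 3, so n ≤ 3. But 3 < 8, so no value of n works.

Unsatisfiable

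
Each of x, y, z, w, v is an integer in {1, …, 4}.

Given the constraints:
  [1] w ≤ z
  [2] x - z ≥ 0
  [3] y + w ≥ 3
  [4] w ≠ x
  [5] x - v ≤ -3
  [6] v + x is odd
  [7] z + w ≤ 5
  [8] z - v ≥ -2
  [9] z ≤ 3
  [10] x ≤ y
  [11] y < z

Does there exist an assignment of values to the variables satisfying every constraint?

Unsatisfiable

Constraints 2, 5, and 8 give x − z ≥ 0, z − v ≥ -2, v − x ≥ 3.
Adding all 3 inequalities: the left sides telescope to 0, and the right sides sum to 0 + (-2) + 3 = 1. So 0 ≥ 1, which is false.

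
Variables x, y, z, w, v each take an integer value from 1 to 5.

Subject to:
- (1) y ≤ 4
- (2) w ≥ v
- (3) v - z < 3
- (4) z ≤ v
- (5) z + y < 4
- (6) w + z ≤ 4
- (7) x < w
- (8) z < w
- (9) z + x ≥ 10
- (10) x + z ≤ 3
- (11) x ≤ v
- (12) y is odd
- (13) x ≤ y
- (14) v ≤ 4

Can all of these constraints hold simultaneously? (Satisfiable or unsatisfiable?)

Unsatisfiable

From constraints 4 and 14: z ≤ v ≤ 4. From constraints 1 and 13: x ≤ y ≤ 4. Hence z + x ≤ 8. But constraint 9 requires z + x ≥ 10, and 10 > 8. Contradiction.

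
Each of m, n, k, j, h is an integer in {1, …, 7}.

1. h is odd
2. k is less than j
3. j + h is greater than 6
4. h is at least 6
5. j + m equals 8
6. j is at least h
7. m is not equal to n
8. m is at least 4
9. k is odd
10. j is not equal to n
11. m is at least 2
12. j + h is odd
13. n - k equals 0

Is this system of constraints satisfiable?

Unsatisfiable

From constraints 4 and 6: j ≥ h ≥ 6. From constraint 8: m ≥ 4. Hence j + m ≥ 10. But constraint 5 requires j + m = 8, and 8 < 10. Contradiction.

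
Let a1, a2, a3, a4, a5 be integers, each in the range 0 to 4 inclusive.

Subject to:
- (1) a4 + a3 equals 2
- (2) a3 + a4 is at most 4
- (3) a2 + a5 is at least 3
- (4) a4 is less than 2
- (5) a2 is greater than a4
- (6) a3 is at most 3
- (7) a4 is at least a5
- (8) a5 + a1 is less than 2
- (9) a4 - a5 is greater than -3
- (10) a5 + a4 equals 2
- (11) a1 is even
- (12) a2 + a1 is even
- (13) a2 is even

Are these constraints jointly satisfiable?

Try a1 = 0, a2 = 2, a3 = 1, a4 = 1, a5 = 1.
Check constraint 1: a4 + a3 = 2; constraint 2: a3 + a4 = 2; constraint 3: a2 + a5 = 3. The remaining constraints are straightforward to verify.

Satisfiable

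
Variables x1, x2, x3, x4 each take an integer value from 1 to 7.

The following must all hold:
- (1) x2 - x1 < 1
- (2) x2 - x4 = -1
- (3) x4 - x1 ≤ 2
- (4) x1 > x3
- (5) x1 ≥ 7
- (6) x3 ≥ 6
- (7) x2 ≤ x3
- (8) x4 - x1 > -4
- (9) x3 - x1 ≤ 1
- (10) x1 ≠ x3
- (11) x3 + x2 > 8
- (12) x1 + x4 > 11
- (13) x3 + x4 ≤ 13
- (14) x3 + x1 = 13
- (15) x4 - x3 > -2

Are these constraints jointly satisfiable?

Setting (x1, x2, x3, x4) = (7, 5, 6, 6) satisfies everything: constraint 1: x2 - x1 = -2; constraint 2: x2 - x4 = -1, and the others follow.

Satisfiable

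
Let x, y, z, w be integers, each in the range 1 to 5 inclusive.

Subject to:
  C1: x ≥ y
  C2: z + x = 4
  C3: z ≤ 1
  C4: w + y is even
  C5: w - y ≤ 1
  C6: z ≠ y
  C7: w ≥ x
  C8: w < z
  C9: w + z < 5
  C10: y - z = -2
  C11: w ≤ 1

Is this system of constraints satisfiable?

From constraint 3: z ≤ 1. From constraints 7 and 11: x ≤ w ≤ 1. Hence z + x ≤ 2. But constraint 2 requires z + x = 4, and 4 > 2. Contradiction.

Unsatisfiable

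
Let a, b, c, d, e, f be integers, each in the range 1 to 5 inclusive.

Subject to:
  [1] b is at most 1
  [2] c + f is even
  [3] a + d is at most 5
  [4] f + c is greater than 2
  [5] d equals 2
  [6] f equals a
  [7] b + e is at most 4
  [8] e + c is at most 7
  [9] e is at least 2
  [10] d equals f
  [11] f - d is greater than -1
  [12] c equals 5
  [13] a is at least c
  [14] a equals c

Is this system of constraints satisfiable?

Constraint 5 fixes d = 2 and constraint 12 fixes c = 5. Constraints 6, 10, and 14 give d = f = a = c, so d = c. But 2 ≠ 5 — contradiction.

Unsatisfiable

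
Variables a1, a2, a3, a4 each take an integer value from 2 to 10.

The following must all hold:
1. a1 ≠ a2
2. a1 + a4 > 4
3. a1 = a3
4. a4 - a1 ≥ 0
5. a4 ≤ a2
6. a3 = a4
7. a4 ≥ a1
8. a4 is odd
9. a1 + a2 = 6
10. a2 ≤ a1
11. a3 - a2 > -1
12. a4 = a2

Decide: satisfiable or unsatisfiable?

From constraints 3, 6, and 12, a1 = a3 = a4 = a2, so a1 = a2. But constraint 1 says a1 ≠ a2. Contradiction.

Unsatisfiable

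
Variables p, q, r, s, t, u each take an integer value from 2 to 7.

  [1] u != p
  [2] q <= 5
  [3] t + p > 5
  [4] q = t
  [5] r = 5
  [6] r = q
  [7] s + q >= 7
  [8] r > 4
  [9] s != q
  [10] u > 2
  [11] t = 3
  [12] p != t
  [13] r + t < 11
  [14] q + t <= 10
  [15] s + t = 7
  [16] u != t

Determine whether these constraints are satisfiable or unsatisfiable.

Unsatisfiable

Constraint 5 fixes r = 5 and constraint 11 fixes t = 3. Constraints 4 and 6 give r = q = t, so r = t. But 5 ≠ 3 — contradiction.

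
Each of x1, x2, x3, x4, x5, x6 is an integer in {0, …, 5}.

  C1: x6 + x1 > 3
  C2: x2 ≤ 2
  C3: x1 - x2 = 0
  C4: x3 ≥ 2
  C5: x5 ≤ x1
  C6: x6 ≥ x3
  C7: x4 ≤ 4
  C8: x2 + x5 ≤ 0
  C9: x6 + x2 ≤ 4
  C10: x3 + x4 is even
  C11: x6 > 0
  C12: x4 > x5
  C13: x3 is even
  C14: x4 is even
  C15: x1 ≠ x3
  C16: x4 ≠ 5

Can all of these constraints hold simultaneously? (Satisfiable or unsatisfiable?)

Try x1 = 0, x2 = 0, x3 = 2, x4 = 4, x5 = 0, x6 = 4.
Check constraint 1: x6 + x1 = 4; constraint 3: x1 - x2 = 0; constraint 8: x2 + x5 = 0. The remaining constraints are straightforward to verify.

Satisfiable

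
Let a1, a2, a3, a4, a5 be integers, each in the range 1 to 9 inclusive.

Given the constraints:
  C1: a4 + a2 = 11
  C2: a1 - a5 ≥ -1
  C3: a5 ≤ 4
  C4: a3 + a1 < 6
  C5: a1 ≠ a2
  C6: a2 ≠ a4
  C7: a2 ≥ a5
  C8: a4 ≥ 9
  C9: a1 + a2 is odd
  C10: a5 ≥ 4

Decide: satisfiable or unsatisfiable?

Unsatisfiable

From constraint 8: a4 ≥ 9. From constraints 7 and 10: a2 ≥ a5 ≥ 4. Hence a4 + a2 ≥ 13. But constraint 1 requires a4 + a2 = 11, and 11 < 13. Contradiction.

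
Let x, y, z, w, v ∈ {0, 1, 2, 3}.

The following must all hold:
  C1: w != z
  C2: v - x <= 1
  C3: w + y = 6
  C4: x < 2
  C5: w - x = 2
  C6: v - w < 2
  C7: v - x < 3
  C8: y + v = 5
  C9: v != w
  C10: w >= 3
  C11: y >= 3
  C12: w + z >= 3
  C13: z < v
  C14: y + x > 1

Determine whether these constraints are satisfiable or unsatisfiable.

Satisfiable

Try x = 1, y = 3, z = 0, w = 3, v = 2.
Check constraint 2: v - x = 1; constraint 3: w + y = 6; constraint 5: w - x = 2. The remaining constraints are straightforward to verify.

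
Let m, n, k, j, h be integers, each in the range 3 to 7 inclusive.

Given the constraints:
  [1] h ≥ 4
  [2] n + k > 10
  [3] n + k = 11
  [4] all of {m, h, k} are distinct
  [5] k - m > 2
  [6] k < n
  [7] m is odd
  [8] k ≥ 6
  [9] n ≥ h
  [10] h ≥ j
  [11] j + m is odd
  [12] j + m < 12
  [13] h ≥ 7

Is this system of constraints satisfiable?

Unsatisfiable

From constraints 9 and 13: n ≥ h ≥ 7. From constraint 8: k ≥ 6. Hence n + k ≥ 13. But constraint 3 requires n + k = 11, and 11 < 13. Contradiction.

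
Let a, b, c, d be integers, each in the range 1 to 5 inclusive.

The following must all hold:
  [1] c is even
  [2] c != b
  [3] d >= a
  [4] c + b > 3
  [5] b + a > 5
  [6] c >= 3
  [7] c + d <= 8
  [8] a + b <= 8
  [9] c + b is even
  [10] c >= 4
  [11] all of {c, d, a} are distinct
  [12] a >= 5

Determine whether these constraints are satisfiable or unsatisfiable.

From constraint 10: c ≥ 4. From constraints 3 and 12: d ≥ a ≥ 5. Hence c + d ≥ 9. But constraint 7 requires c + d ≤ 8, and 8 < 9. Contradiction.

Unsatisfiable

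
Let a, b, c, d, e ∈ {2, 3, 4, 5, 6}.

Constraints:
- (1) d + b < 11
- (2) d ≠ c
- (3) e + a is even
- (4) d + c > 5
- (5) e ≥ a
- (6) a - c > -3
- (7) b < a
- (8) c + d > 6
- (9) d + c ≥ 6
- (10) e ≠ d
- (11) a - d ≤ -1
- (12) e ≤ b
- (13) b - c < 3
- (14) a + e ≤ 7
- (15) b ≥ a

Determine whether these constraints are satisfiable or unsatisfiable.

Unsatisfiable

Constraints 5, 7, and 12 give a ≤ e, e ≤ b, b < a. Chaining: a ≤ e ≤ b < a, which forces a < a — impossible.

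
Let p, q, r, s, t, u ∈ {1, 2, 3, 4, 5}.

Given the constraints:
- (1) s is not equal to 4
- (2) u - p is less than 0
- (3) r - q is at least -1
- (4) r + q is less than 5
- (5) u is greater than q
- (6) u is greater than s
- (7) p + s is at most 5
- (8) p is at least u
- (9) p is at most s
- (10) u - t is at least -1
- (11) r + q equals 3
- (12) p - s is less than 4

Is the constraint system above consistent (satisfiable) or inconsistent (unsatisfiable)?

Unsatisfiable

Constraints 2, 6, and 9 give p ≤ s, s < u, u < p. Chaining: p ≤ s < u < p, which forces p < p — impossible.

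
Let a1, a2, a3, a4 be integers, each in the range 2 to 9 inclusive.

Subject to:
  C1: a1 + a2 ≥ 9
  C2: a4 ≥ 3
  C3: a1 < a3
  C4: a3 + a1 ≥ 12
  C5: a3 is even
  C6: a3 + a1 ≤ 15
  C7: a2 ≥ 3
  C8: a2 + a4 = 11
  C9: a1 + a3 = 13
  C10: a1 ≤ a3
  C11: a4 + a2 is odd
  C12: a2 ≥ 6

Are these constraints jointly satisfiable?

Try a1 = 5, a2 = 7, a3 = 8, a4 = 4.
Check constraint 1: a1 + a2 = 12; constraint 4: a3 + a1 = 13; constraint 6: a3 + a1 = 13. The remaining constraints are straightforward to verify.

Satisfiable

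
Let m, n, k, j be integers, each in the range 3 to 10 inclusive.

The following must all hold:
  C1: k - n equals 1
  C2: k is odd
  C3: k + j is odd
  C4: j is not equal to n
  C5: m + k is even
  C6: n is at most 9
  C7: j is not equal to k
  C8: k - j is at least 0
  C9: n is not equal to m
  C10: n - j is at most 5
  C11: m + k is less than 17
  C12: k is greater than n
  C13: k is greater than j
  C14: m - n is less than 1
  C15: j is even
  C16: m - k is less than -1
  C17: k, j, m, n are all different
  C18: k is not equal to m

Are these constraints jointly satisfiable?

Satisfiable

The assignment m = 7, n = 8, k = 9, j = 6 works:
  constraint 1 holds since k - n = 1.
  constraint 8 holds since k - j = 3.
The rest check out directly.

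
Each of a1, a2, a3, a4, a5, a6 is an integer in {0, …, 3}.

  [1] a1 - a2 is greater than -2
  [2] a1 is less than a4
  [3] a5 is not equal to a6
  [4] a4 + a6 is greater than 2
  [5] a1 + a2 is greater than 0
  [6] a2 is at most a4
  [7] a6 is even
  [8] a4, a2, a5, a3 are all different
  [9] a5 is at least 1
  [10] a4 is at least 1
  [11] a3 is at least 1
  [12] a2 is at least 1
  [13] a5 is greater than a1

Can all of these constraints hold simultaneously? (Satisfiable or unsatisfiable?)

Unsatisfiable

Constraints 9, 10, 11, and 12 confine each of a4, a2, a5, a3 to the 3 values {1, …, 3} (the domain already gives each ≤ 3).
Constraint 8 requires all 4 of them to be distinct, but only 3 values are available — impossible by the pigeonhole principle.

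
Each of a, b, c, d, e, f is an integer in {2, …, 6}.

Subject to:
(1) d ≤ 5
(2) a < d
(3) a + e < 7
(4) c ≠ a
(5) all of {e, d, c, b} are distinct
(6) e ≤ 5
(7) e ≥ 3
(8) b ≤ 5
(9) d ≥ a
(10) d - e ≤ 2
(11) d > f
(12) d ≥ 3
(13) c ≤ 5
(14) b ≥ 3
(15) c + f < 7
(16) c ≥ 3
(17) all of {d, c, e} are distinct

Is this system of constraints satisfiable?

Unsatisfiable

Constraints 1, 6, 7, 8, 12, 13, 14, and 16 confine each of e, d, c, b to the 3 values {3, …, 5}.
Constraint 5 requires all 4 of them to be distinct, but only 3 values are available — impossible by the pigeonhole principle.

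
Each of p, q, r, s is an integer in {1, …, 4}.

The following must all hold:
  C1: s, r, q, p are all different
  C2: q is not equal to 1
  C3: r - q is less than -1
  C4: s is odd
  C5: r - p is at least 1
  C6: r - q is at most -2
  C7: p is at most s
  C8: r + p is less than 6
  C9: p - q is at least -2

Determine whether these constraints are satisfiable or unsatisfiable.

Unsatisfiable

Constraints 5, 6, and 9 give q − r ≥ 2, r − p ≥ 1, p − q ≥ -2.
Adding all 3 inequalities: the left sides telescope to 0, and the right sides sum to 2 + 1 + (-2) = 1. So 0 ≥ 1, which is false.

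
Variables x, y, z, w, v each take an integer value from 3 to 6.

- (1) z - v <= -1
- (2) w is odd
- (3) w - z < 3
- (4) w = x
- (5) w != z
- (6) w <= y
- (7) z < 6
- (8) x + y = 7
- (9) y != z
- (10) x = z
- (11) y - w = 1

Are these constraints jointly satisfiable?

Unsatisfiable

From constraints 4 and 10, w = x = z, so w = z. But constraint 5 says w ≠ z. Contradiction.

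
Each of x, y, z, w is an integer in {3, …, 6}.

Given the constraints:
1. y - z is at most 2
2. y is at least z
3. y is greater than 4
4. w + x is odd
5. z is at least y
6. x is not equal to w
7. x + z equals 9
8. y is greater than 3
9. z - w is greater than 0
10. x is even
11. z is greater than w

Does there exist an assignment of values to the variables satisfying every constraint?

Satisfiable

One satisfying assignment is x = 4, y = 5, z = 5, w = 3.
For the less obvious constraints — constraint 1: y - z = 0; constraint 7: x + z = 9 — and the others hold by inspection.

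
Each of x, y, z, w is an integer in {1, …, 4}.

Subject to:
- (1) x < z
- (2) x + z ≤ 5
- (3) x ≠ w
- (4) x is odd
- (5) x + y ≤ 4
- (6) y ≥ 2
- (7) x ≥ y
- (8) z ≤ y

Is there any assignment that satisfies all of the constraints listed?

Constraints 1, 7, and 8 give z ≤ y, y ≤ x, x < z. Chaining: z ≤ y ≤ x < z, which forces z < z — impossible.

Unsatisfiable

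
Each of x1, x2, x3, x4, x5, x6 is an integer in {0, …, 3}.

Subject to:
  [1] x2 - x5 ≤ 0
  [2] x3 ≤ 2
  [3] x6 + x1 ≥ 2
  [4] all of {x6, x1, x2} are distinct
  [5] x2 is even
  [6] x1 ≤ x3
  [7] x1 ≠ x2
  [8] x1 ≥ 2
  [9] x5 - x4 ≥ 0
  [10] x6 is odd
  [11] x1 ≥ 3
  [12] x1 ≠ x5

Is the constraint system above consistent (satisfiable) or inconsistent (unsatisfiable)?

From constraints 6 and 11: x3 ≥ x1 and x1 ≥ 3, so x3 ≥ 3. From constraint 2: x3 ≤ 2. But 2 < 3, so no value of x3 works.

Unsatisfiable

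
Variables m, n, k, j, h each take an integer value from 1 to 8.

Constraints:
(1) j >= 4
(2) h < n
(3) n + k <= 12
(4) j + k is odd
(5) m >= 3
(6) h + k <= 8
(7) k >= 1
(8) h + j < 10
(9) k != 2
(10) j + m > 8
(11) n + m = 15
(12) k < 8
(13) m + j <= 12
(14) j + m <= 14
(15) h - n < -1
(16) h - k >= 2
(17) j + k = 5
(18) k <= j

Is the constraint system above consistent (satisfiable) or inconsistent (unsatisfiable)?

Satisfiable

Setting (m, n, k, j, h) = (7, 8, 1, 4, 5) satisfies everything: constraint 3: n + k = 9; constraint 6: h + k = 6; constraint 8: h + j = 9, and the others follow.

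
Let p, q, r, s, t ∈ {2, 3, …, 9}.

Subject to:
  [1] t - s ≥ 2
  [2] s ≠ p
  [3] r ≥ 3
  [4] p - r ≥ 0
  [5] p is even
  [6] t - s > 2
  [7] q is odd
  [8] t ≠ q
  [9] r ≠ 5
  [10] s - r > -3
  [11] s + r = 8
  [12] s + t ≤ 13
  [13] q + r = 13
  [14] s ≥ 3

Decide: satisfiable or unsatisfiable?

Setting (p, q, r, s, t) = (6, 9, 4, 4, 7) satisfies everything: constraint 1: t - s = 3; constraint 4: p - r = 2, and the others follow.

Satisfiable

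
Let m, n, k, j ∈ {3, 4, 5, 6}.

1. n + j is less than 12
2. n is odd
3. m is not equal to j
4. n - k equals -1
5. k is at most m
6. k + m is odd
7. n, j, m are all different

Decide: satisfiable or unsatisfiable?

Satisfiable

One satisfying assignment is m = 5, n = 3, k = 4, j = 6.
For the less obvious constraints — constraint 1: n + j = 9; constraint 4: n - k = -1 — and the others hold by inspection.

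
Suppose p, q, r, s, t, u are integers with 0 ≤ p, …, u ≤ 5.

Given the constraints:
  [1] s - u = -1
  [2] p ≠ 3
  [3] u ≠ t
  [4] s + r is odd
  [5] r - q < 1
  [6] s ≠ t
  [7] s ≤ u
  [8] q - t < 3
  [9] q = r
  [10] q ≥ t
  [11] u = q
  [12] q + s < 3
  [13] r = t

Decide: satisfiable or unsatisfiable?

Unsatisfiable

From constraints 9, 11, and 13, u = q = r = t, so u = t. But constraint 3 says u ≠ t. Contradiction.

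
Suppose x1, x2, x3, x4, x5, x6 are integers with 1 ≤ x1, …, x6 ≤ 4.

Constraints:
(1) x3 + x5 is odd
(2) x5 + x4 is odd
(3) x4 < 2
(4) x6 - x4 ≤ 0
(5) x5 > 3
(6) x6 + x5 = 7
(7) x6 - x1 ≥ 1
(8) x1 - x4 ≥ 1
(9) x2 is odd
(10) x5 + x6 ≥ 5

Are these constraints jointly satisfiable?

Constraints 4, 7, and 8 give x6 − x1 ≥ 1, x1 − x4 ≥ 1, x4 − x6 ≥ 0.
Adding all 3 inequalities: the left sides telescope to 0, and the right sides sum to 1 + 1 + 0 = 2. So 0 ≥ 2, which is false.

Unsatisfiable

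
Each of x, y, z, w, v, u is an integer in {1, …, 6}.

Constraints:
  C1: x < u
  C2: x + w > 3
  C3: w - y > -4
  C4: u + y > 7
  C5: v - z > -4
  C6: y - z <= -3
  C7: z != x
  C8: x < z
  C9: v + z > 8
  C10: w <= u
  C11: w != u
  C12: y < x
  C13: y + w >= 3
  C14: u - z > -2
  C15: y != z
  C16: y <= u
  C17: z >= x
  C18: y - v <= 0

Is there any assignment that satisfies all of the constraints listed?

Satisfiable

One satisfying assignment is x = 5, y = 3, z = 6, w = 1, v = 4, u = 6.
For the less obvious constraints — constraint 2: x + w = 6; constraint 3: w - y = -2; constraint 4: u + y = 9 — and the others hold by inspection.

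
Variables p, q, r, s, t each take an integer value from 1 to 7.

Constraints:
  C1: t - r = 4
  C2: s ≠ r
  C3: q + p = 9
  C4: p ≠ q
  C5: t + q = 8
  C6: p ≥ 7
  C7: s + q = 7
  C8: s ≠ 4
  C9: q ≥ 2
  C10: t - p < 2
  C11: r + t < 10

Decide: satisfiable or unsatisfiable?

Take p = 7, q = 2, r = 2, s = 5, t = 6. Then constraint 1: t - r = 4; constraint 3: q + p = 9; constraint 5: t + q = 8, and every other listed constraint is also met.

Satisfiable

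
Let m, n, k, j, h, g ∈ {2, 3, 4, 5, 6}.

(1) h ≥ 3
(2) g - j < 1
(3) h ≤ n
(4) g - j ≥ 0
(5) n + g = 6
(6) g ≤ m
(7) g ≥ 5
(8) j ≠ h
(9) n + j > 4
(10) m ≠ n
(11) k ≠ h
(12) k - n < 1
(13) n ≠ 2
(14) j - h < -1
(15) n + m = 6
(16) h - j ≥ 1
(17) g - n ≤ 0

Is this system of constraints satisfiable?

Unsatisfiable

From constraints 1 and 3: n ≥ h ≥ 3. From constraints 6 and 7: m ≥ g ≥ 5. Hence n + m ≥ 8. But constraint 15 requires n + m = 6, and 6 < 8. Contradiction.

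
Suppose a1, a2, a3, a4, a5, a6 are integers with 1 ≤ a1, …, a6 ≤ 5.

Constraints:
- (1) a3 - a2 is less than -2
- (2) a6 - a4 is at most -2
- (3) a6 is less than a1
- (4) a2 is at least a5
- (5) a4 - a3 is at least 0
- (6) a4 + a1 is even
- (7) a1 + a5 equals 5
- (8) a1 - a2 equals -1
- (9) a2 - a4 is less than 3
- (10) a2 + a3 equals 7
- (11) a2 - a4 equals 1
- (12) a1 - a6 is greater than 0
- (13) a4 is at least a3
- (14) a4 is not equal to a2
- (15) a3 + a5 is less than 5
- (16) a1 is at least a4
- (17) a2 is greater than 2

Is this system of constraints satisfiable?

Satisfiable

Try a1 = 4, a2 = 5, a3 = 2, a4 = 4, a5 = 1, a6 = 2.
Check constraint 1: a3 - a2 = -3; constraint 2: a6 - a4 = -2. The remaining constraints are straightforward to verify.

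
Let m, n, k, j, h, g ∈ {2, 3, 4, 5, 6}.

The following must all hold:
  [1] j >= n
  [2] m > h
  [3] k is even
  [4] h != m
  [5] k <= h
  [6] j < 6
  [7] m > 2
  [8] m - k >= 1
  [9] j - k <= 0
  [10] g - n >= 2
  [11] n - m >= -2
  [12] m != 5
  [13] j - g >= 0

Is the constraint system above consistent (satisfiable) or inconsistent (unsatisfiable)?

Constraints 8, 9, 10, 11, and 13 give k − j ≥ 0, j − g ≥ 0, g − n ≥ 2, n − m ≥ -2, m − k ≥ 1.
Adding all 5 inequalities: the left sides telescope to 0, and the right sides sum to 0 + 0 + 2 + (-2) + 1 = 1. So 0 ≥ 1, which is false.

Unsatisfiable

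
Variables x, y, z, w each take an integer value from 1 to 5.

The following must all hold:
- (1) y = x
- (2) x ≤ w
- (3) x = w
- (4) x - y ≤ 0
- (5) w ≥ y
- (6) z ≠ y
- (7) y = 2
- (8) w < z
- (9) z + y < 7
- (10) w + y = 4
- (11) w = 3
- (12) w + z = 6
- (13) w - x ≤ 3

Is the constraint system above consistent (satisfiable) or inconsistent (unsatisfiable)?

Unsatisfiable

Constraint 7 fixes y = 2 and constraint 11 fixes w = 3. Constraints 1 and 3 give y = x = w, so y = w. But 2 ≠ 3 — contradiction.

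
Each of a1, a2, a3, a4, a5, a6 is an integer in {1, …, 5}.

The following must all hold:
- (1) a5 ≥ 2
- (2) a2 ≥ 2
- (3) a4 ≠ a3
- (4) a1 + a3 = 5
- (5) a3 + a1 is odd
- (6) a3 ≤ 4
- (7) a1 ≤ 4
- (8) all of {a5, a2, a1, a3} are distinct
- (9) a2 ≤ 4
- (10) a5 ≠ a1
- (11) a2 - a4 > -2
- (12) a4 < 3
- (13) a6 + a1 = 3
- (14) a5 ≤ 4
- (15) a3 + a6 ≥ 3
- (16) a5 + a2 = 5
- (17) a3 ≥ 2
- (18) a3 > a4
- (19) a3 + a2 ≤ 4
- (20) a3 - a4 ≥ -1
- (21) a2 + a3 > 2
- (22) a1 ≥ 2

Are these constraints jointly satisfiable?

Unsatisfiable

Constraints 1, 2, 6, 7, 9, 14, 17, and 22 confine each of a5, a2, a1, a3 to the 3 values {2, …, 4}.
Constraint 8 requires all 4 of them to be distinct, but only 3 values are available — impossible by the pigeonhole principle.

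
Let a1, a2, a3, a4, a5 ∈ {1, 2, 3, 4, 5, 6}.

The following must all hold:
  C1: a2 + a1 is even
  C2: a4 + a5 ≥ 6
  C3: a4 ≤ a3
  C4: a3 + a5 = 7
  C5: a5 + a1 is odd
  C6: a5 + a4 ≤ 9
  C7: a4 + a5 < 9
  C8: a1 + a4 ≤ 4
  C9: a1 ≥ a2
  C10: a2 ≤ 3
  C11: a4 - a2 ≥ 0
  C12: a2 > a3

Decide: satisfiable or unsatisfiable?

Constraints 3, 11, and 12 give a4 ≤ a3, a3 < a2, a2 ≤ a4. Chaining: a4 ≤ a3 < a2 ≤ a4, which forces a4 < a4 — impossible.

Unsatisfiable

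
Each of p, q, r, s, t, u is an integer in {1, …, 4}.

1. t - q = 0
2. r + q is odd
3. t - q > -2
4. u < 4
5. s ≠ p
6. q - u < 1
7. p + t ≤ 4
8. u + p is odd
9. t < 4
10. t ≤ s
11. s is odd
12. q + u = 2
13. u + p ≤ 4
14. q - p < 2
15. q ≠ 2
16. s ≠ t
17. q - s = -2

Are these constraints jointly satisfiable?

Setting (p, q, r, s, t, u) = (2, 1, 2, 3, 1, 1) satisfies everything: constraint 1: t - q = 0; constraint 3: t - q = 0, and the others follow.

Satisfiable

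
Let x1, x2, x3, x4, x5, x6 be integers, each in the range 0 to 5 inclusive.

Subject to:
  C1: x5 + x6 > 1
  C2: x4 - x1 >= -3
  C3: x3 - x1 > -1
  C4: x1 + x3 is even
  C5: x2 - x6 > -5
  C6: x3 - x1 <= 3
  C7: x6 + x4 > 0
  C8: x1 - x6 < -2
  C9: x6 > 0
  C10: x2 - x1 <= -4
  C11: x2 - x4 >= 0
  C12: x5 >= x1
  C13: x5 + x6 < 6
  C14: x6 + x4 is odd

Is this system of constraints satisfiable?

Constraints 2, 10, and 11 give x4 − x1 ≥ -3, x1 − x2 ≥ 4, x2 − x4 ≥ 0.
Adding all 3 inequalities: the left sides telescope to 0, and the right sides sum to (-3) + 4 + 0 = 1. So 0 ≥ 1, which is false.

Unsatisfiable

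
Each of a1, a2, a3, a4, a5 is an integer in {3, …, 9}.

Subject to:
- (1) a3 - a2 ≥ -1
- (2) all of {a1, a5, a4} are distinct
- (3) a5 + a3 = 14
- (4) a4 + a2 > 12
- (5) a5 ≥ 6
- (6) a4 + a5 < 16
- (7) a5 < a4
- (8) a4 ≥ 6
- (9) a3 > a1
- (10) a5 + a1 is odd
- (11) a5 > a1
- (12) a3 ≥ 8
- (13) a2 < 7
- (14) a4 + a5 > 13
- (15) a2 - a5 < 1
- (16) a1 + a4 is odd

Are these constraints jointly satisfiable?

Satisfiable

Take a1 = 5, a2 = 6, a3 = 8, a4 = 8, a5 = 6. Then constraint 1: a3 - a2 = 2; constraint 3: a5 + a3 = 14, and every other listed constraint is also met.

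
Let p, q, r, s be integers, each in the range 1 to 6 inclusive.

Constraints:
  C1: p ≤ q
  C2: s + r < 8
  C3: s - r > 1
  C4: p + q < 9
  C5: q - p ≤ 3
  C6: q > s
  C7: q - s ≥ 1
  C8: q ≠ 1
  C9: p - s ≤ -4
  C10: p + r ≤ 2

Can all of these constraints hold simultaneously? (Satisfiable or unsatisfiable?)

Constraints 5, 7, and 9 give q − s ≥ 1, s − p ≥ 4, p − q ≥ -3.
Adding all 3 inequalities: the left sides telescope to 0, and the right sides sum to 1 + 4 + (-3) = 2. So 0 ≥ 2, which is false.

Unsatisfiable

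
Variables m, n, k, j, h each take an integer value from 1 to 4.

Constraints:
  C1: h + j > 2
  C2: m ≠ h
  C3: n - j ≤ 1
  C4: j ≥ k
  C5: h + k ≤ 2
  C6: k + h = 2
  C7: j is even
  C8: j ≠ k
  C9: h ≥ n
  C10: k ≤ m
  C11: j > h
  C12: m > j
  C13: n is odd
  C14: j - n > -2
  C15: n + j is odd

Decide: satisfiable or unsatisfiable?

Setting (m, n, k, j, h) = (4, 1, 1, 2, 1) satisfies everything: constraint 1: h + j = 3; constraint 3: n - j = -1; constraint 5: h + k = 2, and the others follow.

Satisfiable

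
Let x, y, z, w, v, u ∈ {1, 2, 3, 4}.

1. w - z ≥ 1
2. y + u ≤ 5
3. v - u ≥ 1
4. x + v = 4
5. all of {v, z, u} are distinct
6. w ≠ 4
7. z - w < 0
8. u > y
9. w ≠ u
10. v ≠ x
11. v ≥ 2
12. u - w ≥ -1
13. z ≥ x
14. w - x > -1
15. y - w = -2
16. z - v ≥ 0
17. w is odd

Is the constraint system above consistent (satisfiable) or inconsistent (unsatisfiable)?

Constraints 1, 3, 12, and 16 give u − w ≥ -1, w − z ≥ 1, z − v ≥ 0, v − u ≥ 1.
Adding all 4 inequalities: the left sides telescope to 0, and the right sides sum to (-1) + 1 + 0 + 1 = 1. So 0 ≥ 1, which is false.

Unsatisfiable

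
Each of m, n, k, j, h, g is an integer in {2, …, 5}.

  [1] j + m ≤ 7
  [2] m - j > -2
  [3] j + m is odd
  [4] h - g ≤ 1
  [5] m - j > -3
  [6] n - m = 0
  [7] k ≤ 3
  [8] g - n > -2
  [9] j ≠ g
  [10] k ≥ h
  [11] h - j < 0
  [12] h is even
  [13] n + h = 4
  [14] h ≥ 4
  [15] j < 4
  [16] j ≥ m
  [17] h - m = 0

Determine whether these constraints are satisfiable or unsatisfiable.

Unsatisfiable

From constraints 10 and 14: k ≥ h and h ≥ 4, so k ≥ 4. From constraint 7: k ≤ 3. But 3 < 4, so no value of k works.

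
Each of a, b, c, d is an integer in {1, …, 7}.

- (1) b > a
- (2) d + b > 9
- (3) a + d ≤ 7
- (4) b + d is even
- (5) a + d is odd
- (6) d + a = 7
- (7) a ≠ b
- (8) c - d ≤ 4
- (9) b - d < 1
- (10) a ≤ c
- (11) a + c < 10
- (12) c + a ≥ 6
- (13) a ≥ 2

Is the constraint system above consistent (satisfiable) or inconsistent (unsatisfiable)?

Satisfiable

The assignment a = 2, b = 5, c = 6, d = 5 works:
  constraint 2 holds since d + b = 10.
  constraint 3 holds since a + d = 7.
The rest check out directly.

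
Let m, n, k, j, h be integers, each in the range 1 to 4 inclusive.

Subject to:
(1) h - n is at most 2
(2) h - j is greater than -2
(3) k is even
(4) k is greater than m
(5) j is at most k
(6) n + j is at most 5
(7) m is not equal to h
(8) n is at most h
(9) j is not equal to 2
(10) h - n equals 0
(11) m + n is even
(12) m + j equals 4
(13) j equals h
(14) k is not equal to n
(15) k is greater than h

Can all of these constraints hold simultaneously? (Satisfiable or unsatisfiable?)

Try m = 3, n = 1, k = 4, j = 1, h = 1.
Check constraint 1: h - n = 0; constraint 2: h - j = 0. The remaining constraints are straightforward to verify.

Satisfiable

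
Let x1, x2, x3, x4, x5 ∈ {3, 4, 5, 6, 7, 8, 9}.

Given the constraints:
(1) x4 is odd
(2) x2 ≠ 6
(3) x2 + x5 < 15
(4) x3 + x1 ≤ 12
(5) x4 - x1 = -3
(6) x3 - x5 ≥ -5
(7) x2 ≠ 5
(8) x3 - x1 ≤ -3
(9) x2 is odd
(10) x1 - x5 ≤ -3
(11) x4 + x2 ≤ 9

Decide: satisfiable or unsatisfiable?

Unsatisfiable

Constraints 6, 8, and 10 give x3 − x5 ≥ -5, x5 − x1 ≥ 3, x1 − x3 ≥ 3.
Adding all 3 inequalities: the left sides telescope to 0, and the right sides sum to (-5) + 3 + 3 = 1. So 0 ≥ 1, which is false.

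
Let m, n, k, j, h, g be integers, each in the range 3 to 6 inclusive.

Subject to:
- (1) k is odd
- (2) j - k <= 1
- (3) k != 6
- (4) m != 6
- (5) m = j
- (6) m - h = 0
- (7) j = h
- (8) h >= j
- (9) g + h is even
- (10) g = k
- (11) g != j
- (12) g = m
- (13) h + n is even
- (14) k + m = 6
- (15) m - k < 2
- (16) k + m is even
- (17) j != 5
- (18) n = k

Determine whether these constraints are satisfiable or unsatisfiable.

Unsatisfiable

From constraints 5 and 12, g = m = j, so g = j. But constraint 11 says g ≠ j. Contradiction.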